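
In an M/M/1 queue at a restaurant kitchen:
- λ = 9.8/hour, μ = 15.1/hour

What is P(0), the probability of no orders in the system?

ρ = λ/μ = 9.8/15.1 = 0.6490
P(0) = 1 - ρ = 1 - 0.6490 = 0.3510
The server is idle 35.10% of the time.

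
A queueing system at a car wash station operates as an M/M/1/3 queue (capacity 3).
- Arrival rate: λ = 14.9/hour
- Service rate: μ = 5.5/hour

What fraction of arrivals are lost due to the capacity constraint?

ρ = λ/μ = 14.9/5.5 = 2.7091
P₀ = (1-ρ)/(1-ρ^(K+1)) = (1-2.7091)/(1-2.7091^4) = -1.7091/-52.8642 = 0.03233
P_K = P₀×ρ^K = 0.03233 × 2.7091^3 = 0.03233 × 19.8827 = 0.6428
Blocking probability = 64.28%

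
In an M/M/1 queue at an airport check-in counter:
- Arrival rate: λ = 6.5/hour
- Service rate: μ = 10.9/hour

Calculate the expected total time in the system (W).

First, compute utilization: ρ = λ/μ = 6.5/10.9 = 0.5963
For M/M/1: W = 1/(μ-λ)
W = 1/(10.9-6.5) = 1/4.40
W = 0.2273 hours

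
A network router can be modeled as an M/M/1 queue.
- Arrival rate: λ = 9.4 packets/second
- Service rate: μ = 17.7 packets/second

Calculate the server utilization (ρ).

Server utilization: ρ = λ/μ
ρ = 9.4/17.7 = 0.5311
The server is busy 53.11% of the time.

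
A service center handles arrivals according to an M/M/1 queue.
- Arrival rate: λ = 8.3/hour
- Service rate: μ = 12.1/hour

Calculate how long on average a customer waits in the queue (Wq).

First, compute utilization: ρ = λ/μ = 8.3/12.1 = 0.6860
For M/M/1: Wq = λ/(μ(μ-λ))
Wq = 8.3/(12.1 × (12.1-8.3))
Wq = 8.3/(12.1 × 3.80)
Wq = 0.1805 hours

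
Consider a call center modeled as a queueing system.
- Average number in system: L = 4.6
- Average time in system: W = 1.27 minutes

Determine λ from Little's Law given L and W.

Little's Law: L = λW, so λ = L/W
λ = 4.6/1.27 = 3.6220 calls/minute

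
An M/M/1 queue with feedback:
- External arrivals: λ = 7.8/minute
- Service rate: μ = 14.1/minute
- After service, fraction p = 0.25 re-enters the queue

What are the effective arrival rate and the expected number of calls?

Effective arrival rate: λ_eff = λ/(1-p) = 7.8/(1-0.25) = 7.8/0.75 = 10.4000
ρ = λ_eff/μ = 10.4000/14.1 = 0.73759
L = ρ/(1-ρ) = 0.73759/(1-0.73759) = 2.8108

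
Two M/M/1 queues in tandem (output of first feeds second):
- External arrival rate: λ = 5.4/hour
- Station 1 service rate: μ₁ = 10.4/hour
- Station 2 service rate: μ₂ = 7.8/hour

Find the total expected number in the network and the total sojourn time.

By Jackson's theorem, each station behaves as independent M/M/1.
Station 1: ρ₁ = 5.4/10.4 = 0.5192, L₁ = ρ₁/(1-ρ₁) = λ/(μ₁-λ) = 5.4/5.00 = 1.0800
Station 2: ρ₂ = 5.4/7.8 = 0.6923, L₂ = ρ₂/(1-ρ₂) = λ/(μ₂-λ) = 5.4/2.40 = 2.2500
Total: L = L₁ + L₂ = 1.0800 + 2.2500 = 3.3300
W = L/λ = 3.3300/5.4 = 0.6167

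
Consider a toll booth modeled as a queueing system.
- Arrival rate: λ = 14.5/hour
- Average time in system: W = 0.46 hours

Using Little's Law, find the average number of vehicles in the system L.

Little's Law: L = λW
L = 14.5 × 0.46 = 6.6700 vehicles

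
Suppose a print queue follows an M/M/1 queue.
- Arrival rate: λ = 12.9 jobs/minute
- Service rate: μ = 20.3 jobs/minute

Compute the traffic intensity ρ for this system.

Server utilization: ρ = λ/μ
ρ = 12.9/20.3 = 0.6355
The server is busy 63.55% of the time.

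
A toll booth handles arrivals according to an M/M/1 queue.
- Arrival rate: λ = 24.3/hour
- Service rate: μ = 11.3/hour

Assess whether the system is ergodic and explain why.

Stability requires ρ = λ/(cμ) < 1
ρ = 24.3/(1 × 11.3) = 24.3/11.30 = 2.1504
Since 2.1504 ≥ 1, the system is UNSTABLE.
Queue grows without bound. Need μ > λ = 24.3.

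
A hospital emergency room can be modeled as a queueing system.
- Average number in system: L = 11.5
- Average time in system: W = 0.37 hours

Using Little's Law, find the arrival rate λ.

Little's Law: L = λW, so λ = L/W
λ = 11.5/0.37 = 31.0811 patients/hour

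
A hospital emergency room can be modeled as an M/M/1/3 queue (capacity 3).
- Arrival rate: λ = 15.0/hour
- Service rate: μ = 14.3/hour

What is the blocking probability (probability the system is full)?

ρ = λ/μ = 15.0/14.3 = 1.04895
P₀ = (1-ρ)/(1-ρ^(K+1)) = (1-1.04895)/(1-1.04895^4) = -0.048950/-0.21065 = 0.2324
P_K = P₀×ρ^K = 0.2324 × 1.04895^3 = 0.2324 × 1.1542 = 0.2682
Blocking probability = 26.82%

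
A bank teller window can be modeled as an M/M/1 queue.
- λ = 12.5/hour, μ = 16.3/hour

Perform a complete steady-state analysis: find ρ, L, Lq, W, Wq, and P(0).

Step 1: ρ = λ/μ = 12.5/16.3 = 0.7669
Step 2: L = λ/(μ-λ) = 12.5/3.80 = 3.2895
Step 3: Lq = λ²/(μ(μ-λ)) = 156.25/(16.3×3.80) = 2.5226
Step 4: W = 1/(μ-λ) = 1/3.80 = 0.26316
Step 5: Wq = λ/(μ(μ-λ)) = 12.5/(16.3×3.80) = 0.2018
Step 6: P(0) = 1-ρ = 0.2331
Verify: L = λW = 12.5×0.26316 = 3.2895 ✔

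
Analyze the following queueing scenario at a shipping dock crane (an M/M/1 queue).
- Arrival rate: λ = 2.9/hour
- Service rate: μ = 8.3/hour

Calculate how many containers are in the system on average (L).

ρ = λ/μ = 2.9/8.3 = 0.3494
For M/M/1: L = λ/(μ-λ)
L = 2.9/(8.3-2.9) = 2.9/5.40
L = 0.5370 containers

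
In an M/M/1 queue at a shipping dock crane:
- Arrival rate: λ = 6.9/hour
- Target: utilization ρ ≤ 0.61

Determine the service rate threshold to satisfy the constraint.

ρ = λ/μ, so μ = λ/ρ
μ ≥ 6.9/0.61 = 11.3115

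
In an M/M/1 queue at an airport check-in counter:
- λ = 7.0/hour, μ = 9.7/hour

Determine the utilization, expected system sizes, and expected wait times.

Step 1: ρ = λ/μ = 7.0/9.7 = 0.7216
Step 2: L = λ/(μ-λ) = 7.0/2.70 = 2.5926
Step 3: Lq = λ²/(μ(μ-λ)) = 49.00/(9.7×2.70) = 1.8709
Step 4: W = 1/(μ-λ) = 1/2.70 = 0.37037
Step 5: Wq = λ/(μ(μ-λ)) = 7.0/(9.7×2.70) = 0.2673
Step 6: P(0) = 1-ρ = 0.2784
Verify: L = λW = 7.0×0.37037 = 2.5926 ✔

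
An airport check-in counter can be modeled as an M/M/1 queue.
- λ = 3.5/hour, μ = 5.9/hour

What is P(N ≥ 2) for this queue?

ρ = λ/μ = 3.5/5.9 = 0.5932
P(N ≥ n) = ρⁿ
P(N ≥ 2) = 0.5932^2
P(N ≥ 2) = 0.3519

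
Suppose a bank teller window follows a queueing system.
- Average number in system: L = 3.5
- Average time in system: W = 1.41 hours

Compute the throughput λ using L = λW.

Little's Law: L = λW, so λ = L/W
λ = 3.5/1.41 = 2.4823 transactions/hour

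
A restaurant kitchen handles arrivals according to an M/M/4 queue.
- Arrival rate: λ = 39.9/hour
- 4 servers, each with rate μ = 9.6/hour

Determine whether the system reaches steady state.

Stability requires ρ = λ/(cμ) < 1
ρ = 39.9/(4 × 9.6) = 39.9/38.40 = 1.0391
Since 1.0391 ≥ 1, the system is UNSTABLE.
Need c > λ/μ = 39.9/9.6 = 4.16.
Minimum servers needed: c = 5.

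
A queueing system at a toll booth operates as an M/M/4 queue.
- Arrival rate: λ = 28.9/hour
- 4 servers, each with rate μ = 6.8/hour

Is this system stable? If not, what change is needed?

Stability requires ρ = λ/(cμ) < 1
ρ = 28.9/(4 × 6.8) = 28.9/27.20 = 1.0625
Since 1.0625 ≥ 1, the system is UNSTABLE.
Need c > λ/μ = 28.9/6.8 = 4.25.
Minimum servers needed: c = 5.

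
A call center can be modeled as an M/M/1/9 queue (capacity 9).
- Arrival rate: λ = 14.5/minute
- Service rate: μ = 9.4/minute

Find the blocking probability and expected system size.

ρ = λ/μ = 14.5/9.4 = 1.54255
P₀ = (1-ρ)/(1-ρ^(K+1)) = (1-1.54255)/(1-1.54255^10) = -0.54255/-75.2768 = 0.007207
P_K = P₀×ρ^K = 0.007207 × 1.54255^9 = 0.007207 × 49.4485 = 0.3564
Blocking probability P_9 = 0.3564 (35.64%)
L = ρ[1 - (K+1)ρ^K + Kρ^(K+1)] / [(1-ρ)(1-ρ^(K+1))]
L = 1.54255 × (1 - 10×49.4485 + 9×76.2768) / ((1 - 1.54255) × (1 - 76.2768)) = 7.2897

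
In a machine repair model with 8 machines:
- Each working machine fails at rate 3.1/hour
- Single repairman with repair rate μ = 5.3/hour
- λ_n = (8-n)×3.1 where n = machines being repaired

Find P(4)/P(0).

P(4)/P(0) = ∏_{i=0}^{4-1} λ_i/μ_{i+1}
= (8-0)×3.1/5.3 × (8-1)×3.1/5.3 × (8-2)×3.1/5.3 × (8-3)×3.1/5.3
= 196.6313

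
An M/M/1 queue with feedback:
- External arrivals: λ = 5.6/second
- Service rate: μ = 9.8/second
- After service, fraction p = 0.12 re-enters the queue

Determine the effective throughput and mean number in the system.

Effective arrival rate: λ_eff = λ/(1-p) = 5.6/(1-0.12) = 5.6/0.88 = 6.36364
ρ = λ_eff/μ = 6.36364/9.8 = 0.649351
L = ρ/(1-ρ) = 0.649351/(1-0.649351) = 1.8519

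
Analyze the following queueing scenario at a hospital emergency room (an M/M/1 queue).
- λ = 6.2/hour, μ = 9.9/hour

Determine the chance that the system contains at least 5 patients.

ρ = λ/μ = 6.2/9.9 = 0.62626
P(N ≥ n) = ρⁿ
P(N ≥ 5) = 0.62626^5
P(N ≥ 5) = 0.09633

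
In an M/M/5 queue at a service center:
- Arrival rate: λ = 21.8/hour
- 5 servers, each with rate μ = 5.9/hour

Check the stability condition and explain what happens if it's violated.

Stability requires ρ = λ/(cμ) < 1
ρ = 21.8/(5 × 5.9) = 21.8/29.50 = 0.7390
Since 0.7390 < 1, the system is STABLE.
The servers are busy 73.90% of the time.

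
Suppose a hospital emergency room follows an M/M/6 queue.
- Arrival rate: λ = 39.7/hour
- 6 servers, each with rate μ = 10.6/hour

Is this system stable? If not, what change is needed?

Stability requires ρ = λ/(cμ) < 1
ρ = 39.7/(6 × 10.6) = 39.7/63.60 = 0.6242
Since 0.6242 < 1, the system is STABLE.
The servers are busy 62.42% of the time.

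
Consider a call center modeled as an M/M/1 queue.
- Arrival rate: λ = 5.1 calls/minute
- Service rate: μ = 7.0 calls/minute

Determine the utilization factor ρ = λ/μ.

Server utilization: ρ = λ/μ
ρ = 5.1/7.0 = 0.7286
The server is busy 72.86% of the time.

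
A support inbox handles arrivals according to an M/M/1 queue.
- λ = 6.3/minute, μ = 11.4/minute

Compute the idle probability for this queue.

ρ = λ/μ = 6.3/11.4 = 0.5526
P(0) = 1 - ρ = 1 - 0.5526 = 0.4474
The server is idle 44.74% of the time.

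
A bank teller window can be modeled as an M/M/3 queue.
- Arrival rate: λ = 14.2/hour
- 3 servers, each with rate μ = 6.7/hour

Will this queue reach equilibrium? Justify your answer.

Stability requires ρ = λ/(cμ) < 1
ρ = 14.2/(3 × 6.7) = 14.2/20.10 = 0.7065
Since 0.7065 < 1, the system is STABLE.
The servers are busy 70.65% of the time.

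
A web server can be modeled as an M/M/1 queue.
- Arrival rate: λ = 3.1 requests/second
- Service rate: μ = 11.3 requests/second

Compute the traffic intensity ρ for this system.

Server utilization: ρ = λ/μ
ρ = 3.1/11.3 = 0.2743
The server is busy 27.43% of the time.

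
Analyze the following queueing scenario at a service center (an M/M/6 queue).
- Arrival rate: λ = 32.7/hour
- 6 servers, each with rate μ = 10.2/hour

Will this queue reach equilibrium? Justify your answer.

Stability requires ρ = λ/(cμ) < 1
ρ = 32.7/(6 × 10.2) = 32.7/61.20 = 0.5343
Since 0.5343 < 1, the system is STABLE.
The servers are busy 53.43% of the time.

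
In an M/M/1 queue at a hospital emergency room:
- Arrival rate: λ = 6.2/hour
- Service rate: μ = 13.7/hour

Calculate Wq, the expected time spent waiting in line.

First, compute utilization: ρ = λ/μ = 6.2/13.7 = 0.4526
For M/M/1: Wq = λ/(μ(μ-λ))
Wq = 6.2/(13.7 × (13.7-6.2))
Wq = 6.2/(13.7 × 7.50)
Wq = 0.06034 hours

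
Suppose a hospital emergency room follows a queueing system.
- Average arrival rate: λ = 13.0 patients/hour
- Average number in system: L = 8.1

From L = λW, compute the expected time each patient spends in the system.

Little's Law: L = λW, so W = L/λ
W = 8.1/13.0 = 0.6231 hours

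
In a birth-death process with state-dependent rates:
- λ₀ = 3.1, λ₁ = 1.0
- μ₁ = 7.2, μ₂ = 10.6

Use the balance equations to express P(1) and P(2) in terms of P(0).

Balance equations:
State 0: λ₀P₀ = μ₁P₁ → P₁ = (λ₀/μ₁)P₀ = (3.1/7.2)P₀ = 0.4306P₀
State 1: P₂ = (λ₀λ₁)/(μ₁μ₂)P₀ = (3.1×1.0)/(7.2×10.6)P₀ = 0.04062P₀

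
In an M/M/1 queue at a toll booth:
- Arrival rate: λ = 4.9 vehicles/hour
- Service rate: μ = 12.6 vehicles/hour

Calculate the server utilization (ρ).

Server utilization: ρ = λ/μ
ρ = 4.9/12.6 = 0.3889
The server is busy 38.89% of the time.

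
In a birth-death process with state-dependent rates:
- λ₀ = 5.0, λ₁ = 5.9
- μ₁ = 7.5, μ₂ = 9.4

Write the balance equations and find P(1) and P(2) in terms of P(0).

Balance equations:
State 0: λ₀P₀ = μ₁P₁ → P₁ = (λ₀/μ₁)P₀ = (5.0/7.5)P₀ = 0.6667P₀
State 1: P₂ = (λ₀λ₁)/(μ₁μ₂)P₀ = (5.0×5.9)/(7.5×9.4)P₀ = 0.4184P₀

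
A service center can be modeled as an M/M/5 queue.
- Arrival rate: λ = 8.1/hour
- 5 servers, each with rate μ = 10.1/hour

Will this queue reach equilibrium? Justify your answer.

Stability requires ρ = λ/(cμ) < 1
ρ = 8.1/(5 × 10.1) = 8.1/50.50 = 0.1604
Since 0.1604 < 1, the system is STABLE.
The servers are busy 16.04% of the time.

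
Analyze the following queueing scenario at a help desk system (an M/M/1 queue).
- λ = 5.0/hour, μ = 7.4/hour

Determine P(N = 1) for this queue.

ρ = λ/μ = 5.0/7.4 = 0.6757
P(n) = (1-ρ)ρⁿ
P(1) = (1-0.6757) × 0.6757^1
P(1) = 0.3243 × 0.6757
P(1) = 0.2191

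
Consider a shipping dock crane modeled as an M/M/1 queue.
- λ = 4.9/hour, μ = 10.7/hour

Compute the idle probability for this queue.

ρ = λ/μ = 4.9/10.7 = 0.4579
P(0) = 1 - ρ = 1 - 0.4579 = 0.5421
The server is idle 54.21% of the time.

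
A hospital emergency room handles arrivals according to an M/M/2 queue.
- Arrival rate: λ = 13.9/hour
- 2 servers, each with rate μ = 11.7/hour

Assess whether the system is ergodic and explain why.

Stability requires ρ = λ/(cμ) < 1
ρ = 13.9/(2 × 11.7) = 13.9/23.40 = 0.5940
Since 0.5940 < 1, the system is STABLE.
The servers are busy 59.40% of the time.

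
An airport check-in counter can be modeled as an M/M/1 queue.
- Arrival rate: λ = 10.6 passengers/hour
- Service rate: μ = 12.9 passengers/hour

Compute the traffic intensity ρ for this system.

Server utilization: ρ = λ/μ
ρ = 10.6/12.9 = 0.8217
The server is busy 82.17% of the time.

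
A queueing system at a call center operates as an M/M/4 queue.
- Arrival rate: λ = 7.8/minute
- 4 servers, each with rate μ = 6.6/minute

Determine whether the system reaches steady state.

Stability requires ρ = λ/(cμ) < 1
ρ = 7.8/(4 × 6.6) = 7.8/26.40 = 0.2955
Since 0.2955 < 1, the system is STABLE.
The servers are busy 29.55% of the time.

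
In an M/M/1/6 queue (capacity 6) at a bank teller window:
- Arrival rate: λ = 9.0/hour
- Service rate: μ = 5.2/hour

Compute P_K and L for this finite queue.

ρ = λ/μ = 9.0/5.2 = 1.73077
P₀ = (1-ρ)/(1-ρ^(K+1)) = (1-1.73077)/(1-1.73077^7) = -0.7308/-45.5238 = 0.01605
P_K = P₀×ρ^K = 0.016052 × 1.73077^6 = 0.016052 × 26.8804 = 0.4315
Blocking probability P_6 = 0.4315 (43.15%)
L = ρ[1 - (K+1)ρ^K + Kρ^(K+1)] / [(1-ρ)(1-ρ^(K+1))]
L = 1.73077 × (1 - 7×26.8804 + 6×46.5238) / ((1 - 1.73077) × (1 - 46.5238)) = 4.7853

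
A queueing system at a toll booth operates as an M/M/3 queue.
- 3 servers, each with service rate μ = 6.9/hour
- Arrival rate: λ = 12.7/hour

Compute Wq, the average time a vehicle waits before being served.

Traffic intensity: ρ = λ/(cμ) = 12.7/(3×6.9) = 0.6135
Since ρ = 0.6135 < 1, system is stable.
Offered load a = λ/μ = cρ = 12.7/6.9 = 1.8406
P₀ = [ Σₙ₌₀^2 aⁿ/n! + a^3/(3!(1-ρ)) ]⁻¹
Σ = a^0/0! + a^1/1! + a^2/2! = 1.00000 + 1.84058 + 1.69387 = 4.5344
a^3/(3!(1-ρ)) = 6.2354/(6 × 0.38647) = 2.6890
P₀ = 1/(4.5344 + 2.6890) = 0.1384
Lq = P₀·a^3·ρ / (3!(1-ρ)²) = 0.13844 × 6.2354 × 0.61353 / (6 × 0.14936) = 0.5910
Wq = Lq/λ = 0.59096/12.7 = 0.04653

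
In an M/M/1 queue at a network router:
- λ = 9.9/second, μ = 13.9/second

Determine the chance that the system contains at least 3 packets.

ρ = λ/μ = 9.9/13.9 = 0.71223
P(N ≥ n) = ρⁿ
P(N ≥ 3) = 0.71223^3
P(N ≥ 3) = 0.3613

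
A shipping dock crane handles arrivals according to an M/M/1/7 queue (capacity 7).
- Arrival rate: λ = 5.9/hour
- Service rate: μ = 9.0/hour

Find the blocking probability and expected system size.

ρ = λ/μ = 5.9/9.0 = 0.655556
P₀ = (1-ρ)/(1-ρ^(K+1)) = (1-0.655556)/(1-0.655556^8) = 0.3444/0.9659 = 0.3566
P_K = P₀×ρ^K = 0.3566 × 0.655556^7 = 0.3566 × 0.05203 = 0.01855
Blocking probability P_7 = 0.01855 (1.86%)
L = ρ[1 - (K+1)ρ^K + Kρ^(K+1)] / [(1-ρ)(1-ρ^(K+1))]
L = 0.655556 × (1 - 8×0.05203 + 7×0.03411) / ((1 - 0.655556) × (1 - 0.03411)) = 1.6207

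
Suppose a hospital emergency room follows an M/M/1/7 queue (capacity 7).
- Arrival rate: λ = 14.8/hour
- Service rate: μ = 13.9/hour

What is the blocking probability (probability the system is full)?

ρ = λ/μ = 14.8/13.9 = 1.06475
P₀ = (1-ρ)/(1-ρ^(K+1)) = (1-1.06475)/(1-1.06475^8) = -0.06475/-0.6519 = 0.09933
P_K = P₀×ρ^K = 0.09933 × 1.06475^7 = 0.09933 × 1.5514 = 0.1541
Blocking probability = 15.41%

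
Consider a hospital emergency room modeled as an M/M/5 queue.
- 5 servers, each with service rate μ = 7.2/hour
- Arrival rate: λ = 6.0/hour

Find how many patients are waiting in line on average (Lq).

Traffic intensity: ρ = λ/(cμ) = 6.0/(5×7.2) = 0.1667
Since ρ = 0.1667 < 1, system is stable.
Offered load a = λ/μ = cρ = 6.0/7.2 = 0.8333
P₀ = [ Σₙ₌₀^4 aⁿ/n! + a^5/(5!(1-ρ)) ]⁻¹
Σ = a^0/0! + a^1/1! + a^2/2! + a^3/3! + a^4/4! = 1.0000 + 0.83333 + 0.34722 + 0.096451 + 0.020094 = 2.2971
a^5/(5!(1-ρ)) = 0.4019/(120 × 0.8333) = 0.004019
P₀ = 1/(2.2971 + 0.004019) = 0.4346
Lq = P₀·a^5·ρ / (5!(1-ρ)²) = 0.43457 × 0.40188 × 0.16667 / (120 × 0.69444) = 0.0003493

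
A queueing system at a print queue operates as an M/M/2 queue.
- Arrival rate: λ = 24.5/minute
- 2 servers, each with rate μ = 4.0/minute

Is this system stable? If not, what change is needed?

Stability requires ρ = λ/(cμ) < 1
ρ = 24.5/(2 × 4.0) = 24.5/8.00 = 3.0625
Since 3.0625 ≥ 1, the system is UNSTABLE.
Need c > λ/μ = 24.5/4.0 = 6.12.
Minimum servers needed: c = 7.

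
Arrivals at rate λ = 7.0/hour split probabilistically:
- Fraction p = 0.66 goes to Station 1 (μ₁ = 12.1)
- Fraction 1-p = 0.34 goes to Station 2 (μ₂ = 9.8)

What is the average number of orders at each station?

Effective rates: λ₁ = 7.0×0.66 = 4.62, λ₂ = 7.0×0.34 = 2.38
Station 1: ρ₁ = 4.62/12.1 = 0.3818, L₁ = ρ₁/(1-ρ₁) = 0.3818/(1-0.3818) = 0.6176
Station 2: ρ₂ = 2.38/9.8 = 0.2429, L₂ = ρ₂/(1-ρ₂) = 0.2429/(1-0.2429) = 0.3208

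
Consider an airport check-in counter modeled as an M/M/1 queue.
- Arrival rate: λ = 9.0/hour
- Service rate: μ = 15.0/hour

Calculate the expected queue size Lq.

ρ = λ/μ = 9.0/15.0 = 0.6000
For M/M/1: Lq = λ²/(μ(μ-λ))
Lq = 81.00/(15.0 × 6.00)
Lq = 0.9000 passengers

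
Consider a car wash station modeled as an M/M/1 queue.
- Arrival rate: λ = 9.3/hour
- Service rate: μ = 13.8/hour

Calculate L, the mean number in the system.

ρ = λ/μ = 9.3/13.8 = 0.6739
For M/M/1: L = λ/(μ-λ)
L = 9.3/(13.8-9.3) = 9.3/4.50
L = 2.0667 cars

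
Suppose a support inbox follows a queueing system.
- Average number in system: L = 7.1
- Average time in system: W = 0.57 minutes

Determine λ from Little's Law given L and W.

Little's Law: L = λW, so λ = L/W
λ = 7.1/0.57 = 12.4561 emails/minute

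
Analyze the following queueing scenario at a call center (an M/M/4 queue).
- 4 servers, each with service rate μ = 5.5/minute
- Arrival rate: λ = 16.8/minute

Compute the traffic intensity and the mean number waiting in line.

Traffic intensity: ρ = λ/(cμ) = 16.8/(4×5.5) = 0.7636
Since ρ = 0.7636 < 1, system is stable.
Offered load a = λ/μ = cρ = 16.8/5.5 = 3.0545
P₀ = [ Σₙ₌₀^3 aⁿ/n! + a^4/(4!(1-ρ)) ]⁻¹
Σ = a^0/0! + a^1/1! + a^2/2! + a^3/3! = 1.00000 + 3.05455 + 4.66512 + 4.74994 = 13.4696
a^4/(4!(1-ρ)) = 87.05353/(24 × 0.2363636) = 15.3460
P₀ = 1/(13.4696 + 15.3460) = 0.03470
Lq = P₀·a^4·ρ / (4!(1-ρ)²) = 0.034703 × 87.0535 × 0.76364 / (24 × 0.055868) = 1.7206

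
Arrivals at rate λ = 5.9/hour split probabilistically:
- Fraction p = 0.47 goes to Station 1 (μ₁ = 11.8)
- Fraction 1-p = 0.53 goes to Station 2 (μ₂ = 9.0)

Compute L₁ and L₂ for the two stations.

Effective rates: λ₁ = 5.9×0.47 = 2.773, λ₂ = 5.9×0.53 = 3.127
Station 1: ρ₁ = 2.773/11.8 = 0.2350, L₁ = ρ₁/(1-ρ₁) = 0.2350/(1-0.2350) = 0.3072
Station 2: ρ₂ = 3.127/9.0 = 0.34744, L₂ = ρ₂/(1-ρ₂) = 0.34744/(1-0.34744) = 0.5324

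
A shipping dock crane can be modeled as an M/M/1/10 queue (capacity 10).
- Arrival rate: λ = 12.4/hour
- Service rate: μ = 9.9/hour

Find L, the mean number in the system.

ρ = λ/μ = 12.4/9.9 = 1.25253
P₀ = (1-ρ)/(1-ρ^(K+1)) = (1-1.25253)/(1-1.25253^11) = -0.2525/-10.9034 = 0.02316
P_K = P₀×ρ^K = 0.02316 × 1.25253^10 = 0.02316 × 9.5035 = 0.2201
L = ρ[1 - (K+1)ρ^K + Kρ^(K+1)] / [(1-ρ)(1-ρ^(K+1))]
L = 1.25253 × (1 - 11×9.5035 + 10×11.9034) / ((1 - 1.25253) × (1 - 11.9034)) = 7.0489 containers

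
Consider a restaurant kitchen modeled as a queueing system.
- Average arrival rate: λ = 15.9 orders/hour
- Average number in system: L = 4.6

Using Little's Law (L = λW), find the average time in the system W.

Little's Law: L = λW, so W = L/λ
W = 4.6/15.9 = 0.2893 hours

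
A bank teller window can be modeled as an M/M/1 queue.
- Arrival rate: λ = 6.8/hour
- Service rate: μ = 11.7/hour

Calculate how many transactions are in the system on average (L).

ρ = λ/μ = 6.8/11.7 = 0.5812
For M/M/1: L = λ/(μ-λ)
L = 6.8/(11.7-6.8) = 6.8/4.90
L = 1.3878 transactions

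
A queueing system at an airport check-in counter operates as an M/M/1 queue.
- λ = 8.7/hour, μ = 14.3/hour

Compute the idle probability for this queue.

ρ = λ/μ = 8.7/14.3 = 0.6084
P(0) = 1 - ρ = 1 - 0.6084 = 0.3916
The server is idle 39.16% of the time.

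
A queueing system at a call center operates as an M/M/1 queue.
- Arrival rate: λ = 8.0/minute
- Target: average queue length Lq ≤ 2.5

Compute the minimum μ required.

For M/M/1: Lq = λ²/(μ(μ-λ))
Need Lq ≤ 2.5, i.e. μ(μ-λ) ≥ λ²/2.5
μ² - 8.0μ - 64.00/2.5 ≥ 0  →  μ² - 8.0μ - 25.6000 ≥ 0
Quadratic formula (positive root): μ = [λ + √(λ² + 4×25.6000)]/2
Discriminant: 64.00 + 4×25.6000 = 166.4000, √166.4000 = 12.8996
μ ≥ (8.0 + 12.8996)/2 = 10.4498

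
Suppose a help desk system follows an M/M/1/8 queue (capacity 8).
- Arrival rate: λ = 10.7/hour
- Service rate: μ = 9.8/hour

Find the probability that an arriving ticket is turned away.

ρ = λ/μ = 10.7/9.8 = 1.09184
P₀ = (1-ρ)/(1-ρ^(K+1)) = (1-1.09184)/(1-1.09184^9) = -0.09184/-1.2051 = 0.07621
P_K = P₀×ρ^K = 0.07621 × 1.09184^8 = 0.07621 × 2.0196 = 0.1539
Blocking probability = 15.39%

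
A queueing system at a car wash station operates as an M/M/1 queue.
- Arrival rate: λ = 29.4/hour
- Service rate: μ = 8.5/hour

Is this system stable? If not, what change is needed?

Stability requires ρ = λ/(cμ) < 1
ρ = 29.4/(1 × 8.5) = 29.4/8.50 = 3.4588
Since 3.4588 ≥ 1, the system is UNSTABLE.
Queue grows without bound. Need μ > λ = 29.4.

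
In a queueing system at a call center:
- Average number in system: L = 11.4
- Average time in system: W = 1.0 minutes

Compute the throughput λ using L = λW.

Little's Law: L = λW, so λ = L/W
λ = 11.4/1.0 = 11.4000 calls/minute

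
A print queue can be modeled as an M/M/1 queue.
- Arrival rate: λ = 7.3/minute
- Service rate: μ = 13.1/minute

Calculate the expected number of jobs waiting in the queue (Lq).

ρ = λ/μ = 7.3/13.1 = 0.5573
For M/M/1: Lq = λ²/(μ(μ-λ))
Lq = 53.29/(13.1 × 5.80)
Lq = 0.7014 jobs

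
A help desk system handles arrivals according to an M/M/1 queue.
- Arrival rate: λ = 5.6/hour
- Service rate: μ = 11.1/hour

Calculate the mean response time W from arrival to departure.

First, compute utilization: ρ = λ/μ = 5.6/11.1 = 0.5045
For M/M/1: W = 1/(μ-λ)
W = 1/(11.1-5.6) = 1/5.50
W = 0.1818 hours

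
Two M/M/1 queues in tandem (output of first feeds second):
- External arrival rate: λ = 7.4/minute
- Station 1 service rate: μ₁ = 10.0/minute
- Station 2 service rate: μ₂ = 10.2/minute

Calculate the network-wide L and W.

By Jackson's theorem, each station behaves as independent M/M/1.
Station 1: ρ₁ = 7.4/10.0 = 0.7400, L₁ = ρ₁/(1-ρ₁) = λ/(μ₁-λ) = 7.4/2.60 = 2.84615
Station 2: ρ₂ = 7.4/10.2 = 0.7255, L₂ = ρ₂/(1-ρ₂) = λ/(μ₂-λ) = 7.4/2.80 = 2.64286
Total: L = L₁ + L₂ = 2.84615 + 2.64286 = 5.4890
W = L/λ = 5.4890/7.4 = 0.7418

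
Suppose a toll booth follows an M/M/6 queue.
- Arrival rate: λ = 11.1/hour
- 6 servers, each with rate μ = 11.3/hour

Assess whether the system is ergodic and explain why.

Stability requires ρ = λ/(cμ) < 1
ρ = 11.1/(6 × 11.3) = 11.1/67.80 = 0.1637
Since 0.1637 < 1, the system is STABLE.
The servers are busy 16.37% of the time.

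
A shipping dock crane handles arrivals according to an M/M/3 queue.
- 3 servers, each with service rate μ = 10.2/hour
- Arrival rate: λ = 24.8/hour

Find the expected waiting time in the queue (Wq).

Traffic intensity: ρ = λ/(cμ) = 24.8/(3×10.2) = 0.8105
Since ρ = 0.8105 < 1, system is stable.
Offered load a = λ/μ = cρ = 24.8/10.2 = 2.4314
P₀ = [ Σₙ₌₀^2 aⁿ/n! + a^3/(3!(1-ρ)) ]⁻¹
Σ = a^0/0! + a^1/1! + a^2/2! = 1.0000 + 2.4314 + 2.9558 = 6.3872
a^3/(3!(1-ρ)) = 14.3732/(6 × 0.189542) = 12.6385
P₀ = 1/(6.3872 + 12.6385) = 0.05256
Lq = P₀·a^3·ρ / (3!(1-ρ)²) = 0.0525605 × 14.3732 × 0.810458 / (6 × 0.0359264) = 2.8404
Wq = Lq/λ = 2.8404/24.8 = 0.1145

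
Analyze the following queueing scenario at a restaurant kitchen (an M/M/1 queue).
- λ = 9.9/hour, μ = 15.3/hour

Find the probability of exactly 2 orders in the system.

ρ = λ/μ = 9.9/15.3 = 0.6471
P(n) = (1-ρ)ρⁿ
P(2) = (1-0.6471) × 0.6471^2
P(2) = 0.3529 × 0.4187
P(2) = 0.1478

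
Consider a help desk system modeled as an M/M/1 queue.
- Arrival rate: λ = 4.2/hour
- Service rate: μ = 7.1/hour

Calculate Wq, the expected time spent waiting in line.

First, compute utilization: ρ = λ/μ = 4.2/7.1 = 0.5915
For M/M/1: Wq = λ/(μ(μ-λ))
Wq = 4.2/(7.1 × (7.1-4.2))
Wq = 4.2/(7.1 × 2.90)
Wq = 0.2040 hours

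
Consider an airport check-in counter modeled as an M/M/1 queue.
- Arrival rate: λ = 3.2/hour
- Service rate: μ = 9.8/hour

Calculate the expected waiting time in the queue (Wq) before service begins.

First, compute utilization: ρ = λ/μ = 3.2/9.8 = 0.3265
For M/M/1: Wq = λ/(μ(μ-λ))
Wq = 3.2/(9.8 × (9.8-3.2))
Wq = 3.2/(9.8 × 6.60)
Wq = 0.04947 hours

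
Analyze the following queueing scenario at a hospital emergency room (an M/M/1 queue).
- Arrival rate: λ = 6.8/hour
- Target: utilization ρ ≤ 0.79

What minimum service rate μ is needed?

ρ = λ/μ, so μ = λ/ρ
μ ≥ 6.8/0.79 = 8.6076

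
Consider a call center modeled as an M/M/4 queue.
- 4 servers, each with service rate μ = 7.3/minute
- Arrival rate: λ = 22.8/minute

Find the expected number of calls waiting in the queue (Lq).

Traffic intensity: ρ = λ/(cμ) = 22.8/(4×7.3) = 0.7808
Since ρ = 0.7808 < 1, system is stable.
Offered load a = λ/μ = cρ = 22.8/7.3 = 3.1233
P₀ = [ Σₙ₌₀^3 aⁿ/n! + a^4/(4!(1-ρ)) ]⁻¹
Σ = a^0/0! + a^1/1! + a^2/2! + a^3/3! = 1.0000 + 3.1233 + 4.8775 + 5.0779 = 14.0787
a^4/(4!(1-ρ)) = 95.15858/(24 × 0.2191781) = 18.0900
P₀ = 1/(14.0787 + 18.0900) = 0.03109
Lq = P₀·a^4·ρ / (4!(1-ρ)²) = 0.031086 × 95.1586 × 0.78082 / (24 × 0.048039) = 2.0034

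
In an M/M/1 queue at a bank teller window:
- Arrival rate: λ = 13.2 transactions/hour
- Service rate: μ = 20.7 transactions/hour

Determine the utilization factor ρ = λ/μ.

Server utilization: ρ = λ/μ
ρ = 13.2/20.7 = 0.6377
The server is busy 63.77% of the time.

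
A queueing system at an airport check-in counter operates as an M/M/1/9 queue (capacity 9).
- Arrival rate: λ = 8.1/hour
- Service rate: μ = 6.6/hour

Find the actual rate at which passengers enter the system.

ρ = λ/μ = 8.1/6.6 = 1.227273
P₀ = (1-ρ)/(1-ρ^(K+1)) = (1-1.227273)/(1-1.227273^10) = -0.2273/-6.7520 = 0.03366
P_K = P₀×ρ^K = 0.03366 × 1.227273^9 = 0.03366 × 6.3164 = 0.2126
λ_eff = λ(1-P_K) = 8.1 × (1 - 0.212612) = 8.1 × 0.787388 = 6.3778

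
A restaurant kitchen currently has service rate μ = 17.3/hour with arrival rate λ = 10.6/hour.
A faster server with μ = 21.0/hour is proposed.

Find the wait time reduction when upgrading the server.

System 1: ρ₁ = 10.6/17.3 = 0.6127, W₁ = 1/(17.3-10.6) = 0.14925
System 2: ρ₂ = 10.6/21.0 = 0.5048, W₂ = 1/(21.0-10.6) = 0.096154
Improvement: (W₁-W₂)/W₁ = (0.14925-0.096154)/0.14925 = 35.58%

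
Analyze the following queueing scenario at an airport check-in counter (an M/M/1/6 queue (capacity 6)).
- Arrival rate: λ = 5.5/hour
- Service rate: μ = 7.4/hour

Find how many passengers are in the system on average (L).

ρ = λ/μ = 5.5/7.4 = 0.74324
P₀ = (1-ρ)/(1-ρ^(K+1)) = (1-0.74324)/(1-0.74324^7) = 0.25676/0.87471 = 0.2935
P_K = P₀×ρ^K = 0.2935 × 0.74324^6 = 0.2935 × 0.1686 = 0.04948
L = ρ[1 - (K+1)ρ^K + Kρ^(K+1)] / [(1-ρ)(1-ρ^(K+1))]
L = 0.74324 × (1 - 7×0.16857 + 6×0.12529) / ((1 - 0.74324) × (1 - 0.12529)) = 1.8921 passengers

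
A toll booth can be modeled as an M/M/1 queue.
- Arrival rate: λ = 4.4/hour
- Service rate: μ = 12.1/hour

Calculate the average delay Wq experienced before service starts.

First, compute utilization: ρ = λ/μ = 4.4/12.1 = 0.3636
For M/M/1: Wq = λ/(μ(μ-λ))
Wq = 4.4/(12.1 × (12.1-4.4))
Wq = 4.4/(12.1 × 7.70)
Wq = 0.04723 hours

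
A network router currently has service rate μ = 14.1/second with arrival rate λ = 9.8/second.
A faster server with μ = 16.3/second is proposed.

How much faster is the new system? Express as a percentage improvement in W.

System 1: ρ₁ = 9.8/14.1 = 0.6950, W₁ = 1/(14.1-9.8) = 0.23256
System 2: ρ₂ = 9.8/16.3 = 0.6012, W₂ = 1/(16.3-9.8) = 0.15385
Improvement: (W₁-W₂)/W₁ = (0.23256-0.15385)/0.23256 = 33.85%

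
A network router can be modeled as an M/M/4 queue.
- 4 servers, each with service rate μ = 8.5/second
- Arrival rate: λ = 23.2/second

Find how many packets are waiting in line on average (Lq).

Traffic intensity: ρ = λ/(cμ) = 23.2/(4×8.5) = 0.6824
Since ρ = 0.6824 < 1, system is stable.
Offered load a = λ/μ = cρ = 23.2/8.5 = 2.7294
P₀ = [ Σₙ₌₀^3 aⁿ/n! + a^4/(4!(1-ρ)) ]⁻¹
Σ = a^0/0! + a^1/1! + a^2/2! + a^3/3! = 1.0000 + 2.7294 + 3.7248 + 3.3889 = 10.8431
a^4/(4!(1-ρ)) = 55.4979/(24 × 0.317647) = 7.2798
P₀ = 1/(10.8431 + 7.2798) = 0.05518
Lq = P₀·a^4·ρ / (4!(1-ρ)²) = 0.055179 × 55.4979 × 0.68235 / (24 × 0.10090) = 0.8629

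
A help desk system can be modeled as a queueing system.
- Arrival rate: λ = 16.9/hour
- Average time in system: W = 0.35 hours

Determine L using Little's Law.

Little's Law: L = λW
L = 16.9 × 0.35 = 5.9150 tickets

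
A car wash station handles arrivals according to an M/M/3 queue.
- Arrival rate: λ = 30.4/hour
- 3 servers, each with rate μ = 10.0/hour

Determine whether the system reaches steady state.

Stability requires ρ = λ/(cμ) < 1
ρ = 30.4/(3 × 10.0) = 30.4/30.00 = 1.0133
Since 1.0133 ≥ 1, the system is UNSTABLE.
Need c > λ/μ = 30.4/10.0 = 3.04.
Minimum servers needed: c = 4.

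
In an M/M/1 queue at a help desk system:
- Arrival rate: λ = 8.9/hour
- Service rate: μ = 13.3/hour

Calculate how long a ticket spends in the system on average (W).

First, compute utilization: ρ = λ/μ = 8.9/13.3 = 0.6692
For M/M/1: W = 1/(μ-λ)
W = 1/(13.3-8.9) = 1/4.40
W = 0.2273 hours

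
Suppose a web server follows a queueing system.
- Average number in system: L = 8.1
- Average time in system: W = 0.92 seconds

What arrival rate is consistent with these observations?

Little's Law: L = λW, so λ = L/W
λ = 8.1/0.92 = 8.8043 requests/second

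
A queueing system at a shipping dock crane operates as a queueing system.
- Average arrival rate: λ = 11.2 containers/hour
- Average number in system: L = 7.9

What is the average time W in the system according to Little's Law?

Little's Law: L = λW, so W = L/λ
W = 7.9/11.2 = 0.7054 hours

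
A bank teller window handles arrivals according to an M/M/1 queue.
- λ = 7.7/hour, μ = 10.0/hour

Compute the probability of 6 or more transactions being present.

ρ = λ/μ = 7.7/10.0 = 0.7700
P(N ≥ n) = ρⁿ
P(N ≥ 6) = 0.7700^6
P(N ≥ 6) = 0.2084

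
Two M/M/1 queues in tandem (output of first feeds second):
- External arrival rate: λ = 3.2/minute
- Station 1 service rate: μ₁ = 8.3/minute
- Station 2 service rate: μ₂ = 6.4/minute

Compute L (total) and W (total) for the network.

By Jackson's theorem, each station behaves as independent M/M/1.
Station 1: ρ₁ = 3.2/8.3 = 0.3855, L₁ = ρ₁/(1-ρ₁) = λ/(μ₁-λ) = 3.2/5.10 = 0.6275
Station 2: ρ₂ = 3.2/6.4 = 0.5000, L₂ = ρ₂/(1-ρ₂) = λ/(μ₂-λ) = 3.2/3.20 = 1.0000
Total: L = L₁ + L₂ = 0.6275 + 1.0000 = 1.6275
W = L/λ = 1.6275/3.2 = 0.5086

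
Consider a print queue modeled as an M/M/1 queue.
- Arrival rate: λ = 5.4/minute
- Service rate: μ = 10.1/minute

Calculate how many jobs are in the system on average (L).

ρ = λ/μ = 5.4/10.1 = 0.5347
For M/M/1: L = λ/(μ-λ)
L = 5.4/(10.1-5.4) = 5.4/4.70
L = 1.1489 jobs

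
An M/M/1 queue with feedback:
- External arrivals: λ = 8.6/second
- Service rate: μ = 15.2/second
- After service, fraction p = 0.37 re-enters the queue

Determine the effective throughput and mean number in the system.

Effective arrival rate: λ_eff = λ/(1-p) = 8.6/(1-0.37) = 8.6/0.63 = 13.6508
ρ = λ_eff/μ = 13.6508/15.2 = 0.898079
L = ρ/(1-ρ) = 0.898079/(1-0.898079) = 8.8115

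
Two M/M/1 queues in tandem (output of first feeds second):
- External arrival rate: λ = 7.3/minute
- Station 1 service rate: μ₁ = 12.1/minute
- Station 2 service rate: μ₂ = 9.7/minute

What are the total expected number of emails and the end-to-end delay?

By Jackson's theorem, each station behaves as independent M/M/1.
Station 1: ρ₁ = 7.3/12.1 = 0.6033, L₁ = ρ₁/(1-ρ₁) = λ/(μ₁-λ) = 7.3/4.80 = 1.5208
Station 2: ρ₂ = 7.3/9.7 = 0.7526, L₂ = ρ₂/(1-ρ₂) = λ/(μ₂-λ) = 7.3/2.40 = 3.0417
Total: L = L₁ + L₂ = 1.5208 + 3.0417 = 4.5625
W = L/λ = 4.5625/7.3 = 0.6250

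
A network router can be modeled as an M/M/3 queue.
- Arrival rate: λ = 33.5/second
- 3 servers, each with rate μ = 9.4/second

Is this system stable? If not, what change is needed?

Stability requires ρ = λ/(cμ) < 1
ρ = 33.5/(3 × 9.4) = 33.5/28.20 = 1.1879
Since 1.1879 ≥ 1, the system is UNSTABLE.
Need c > λ/μ = 33.5/9.4 = 3.56.
Minimum servers needed: c = 4.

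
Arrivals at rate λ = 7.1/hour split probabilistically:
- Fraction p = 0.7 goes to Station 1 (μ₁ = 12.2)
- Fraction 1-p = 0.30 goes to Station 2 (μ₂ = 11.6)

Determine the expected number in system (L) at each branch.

Effective rates: λ₁ = 7.1×0.7 = 4.97, λ₂ = 7.1×0.30 = 2.13
Station 1: ρ₁ = 4.97/12.2 = 0.40738, L₁ = ρ₁/(1-ρ₁) = 0.40738/(1-0.40738) = 0.6874
Station 2: ρ₂ = 2.13/11.6 = 0.1836, L₂ = ρ₂/(1-ρ₂) = 0.1836/(1-0.1836) = 0.2249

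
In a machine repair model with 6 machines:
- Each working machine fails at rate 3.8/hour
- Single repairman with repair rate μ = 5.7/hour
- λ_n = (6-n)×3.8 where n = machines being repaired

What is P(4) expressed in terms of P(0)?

P(4)/P(0) = ∏_{i=0}^{4-1} λ_i/μ_{i+1}
= (6-0)×3.8/5.7 × (6-1)×3.8/5.7 × (6-2)×3.8/5.7 × (6-3)×3.8/5.7
= 71.1111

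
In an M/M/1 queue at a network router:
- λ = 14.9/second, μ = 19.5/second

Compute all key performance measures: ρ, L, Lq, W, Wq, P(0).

Step 1: ρ = λ/μ = 14.9/19.5 = 0.7641
Step 2: L = λ/(μ-λ) = 14.9/4.60 = 3.2391
Step 3: Lq = λ²/(μ(μ-λ)) = 222.01/(19.5×4.60) = 2.4750
Step 4: W = 1/(μ-λ) = 1/4.60 = 0.21739
Step 5: Wq = λ/(μ(μ-λ)) = 14.9/(19.5×4.60) = 0.1661
Step 6: P(0) = 1-ρ = 0.2359
Verify: L = λW = 14.9×0.21739 = 3.2391 ✔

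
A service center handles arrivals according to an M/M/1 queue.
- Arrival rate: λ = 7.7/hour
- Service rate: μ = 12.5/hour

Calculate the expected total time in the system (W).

First, compute utilization: ρ = λ/μ = 7.7/12.5 = 0.6160
For M/M/1: W = 1/(μ-λ)
W = 1/(12.5-7.7) = 1/4.80
W = 0.2083 hours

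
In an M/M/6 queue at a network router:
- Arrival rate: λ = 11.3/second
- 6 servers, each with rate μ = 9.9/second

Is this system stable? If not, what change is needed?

Stability requires ρ = λ/(cμ) < 1
ρ = 11.3/(6 × 9.9) = 11.3/59.40 = 0.1902
Since 0.1902 < 1, the system is STABLE.
The servers are busy 19.02% of the time.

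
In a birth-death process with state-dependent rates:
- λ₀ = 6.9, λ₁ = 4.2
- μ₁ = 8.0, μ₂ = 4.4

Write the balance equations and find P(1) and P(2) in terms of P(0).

Balance equations:
State 0: λ₀P₀ = μ₁P₁ → P₁ = (λ₀/μ₁)P₀ = (6.9/8.0)P₀ = 0.8625P₀
State 1: P₂ = (λ₀λ₁)/(μ₁μ₂)P₀ = (6.9×4.2)/(8.0×4.4)P₀ = 0.8233P₀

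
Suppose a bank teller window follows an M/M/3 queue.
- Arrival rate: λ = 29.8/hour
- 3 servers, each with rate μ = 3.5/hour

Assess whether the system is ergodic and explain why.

Stability requires ρ = λ/(cμ) < 1
ρ = 29.8/(3 × 3.5) = 29.8/10.50 = 2.8381
Since 2.8381 ≥ 1, the system is UNSTABLE.
Need c > λ/μ = 29.8/3.5 = 8.51.
Minimum servers needed: c = 9.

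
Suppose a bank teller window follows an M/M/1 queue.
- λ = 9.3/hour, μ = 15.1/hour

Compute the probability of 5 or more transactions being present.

ρ = λ/μ = 9.3/15.1 = 0.6159
P(N ≥ n) = ρⁿ
P(N ≥ 5) = 0.6159^5
P(N ≥ 5) = 0.08862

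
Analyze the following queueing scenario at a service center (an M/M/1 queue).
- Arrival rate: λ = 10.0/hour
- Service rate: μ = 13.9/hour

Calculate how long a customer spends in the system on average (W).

First, compute utilization: ρ = λ/μ = 10.0/13.9 = 0.7194
For M/M/1: W = 1/(μ-λ)
W = 1/(13.9-10.0) = 1/3.90
W = 0.2564 hours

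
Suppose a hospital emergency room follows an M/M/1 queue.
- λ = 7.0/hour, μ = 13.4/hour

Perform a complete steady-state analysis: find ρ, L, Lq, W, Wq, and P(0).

Step 1: ρ = λ/μ = 7.0/13.4 = 0.5224
Step 2: L = λ/(μ-λ) = 7.0/6.40 = 1.0938
Step 3: Lq = λ²/(μ(μ-λ)) = 49.00/(13.4×6.40) = 0.5714
Step 4: W = 1/(μ-λ) = 1/6.40 = 0.15625
Step 5: Wq = λ/(μ(μ-λ)) = 7.0/(13.4×6.40) = 0.08162
Step 6: P(0) = 1-ρ = 0.4776
Verify: L = λW = 7.0×0.15625 = 1.0938 ✔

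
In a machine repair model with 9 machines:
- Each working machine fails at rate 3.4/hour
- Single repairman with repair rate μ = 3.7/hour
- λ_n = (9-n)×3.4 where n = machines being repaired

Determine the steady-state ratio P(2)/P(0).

P(2)/P(0) = ∏_{i=0}^{2-1} λ_i/μ_{i+1}
= (9-0)×3.4/3.7 × (9-1)×3.4/3.7
= 60.7977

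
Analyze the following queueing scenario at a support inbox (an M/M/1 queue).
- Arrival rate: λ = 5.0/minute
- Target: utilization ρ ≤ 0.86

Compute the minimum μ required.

ρ = λ/μ, so μ = λ/ρ
μ ≥ 5.0/0.86 = 5.8140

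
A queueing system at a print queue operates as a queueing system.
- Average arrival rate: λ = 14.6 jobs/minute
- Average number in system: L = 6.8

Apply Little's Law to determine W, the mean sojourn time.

Little's Law: L = λW, so W = L/λ
W = 6.8/14.6 = 0.4658 minutes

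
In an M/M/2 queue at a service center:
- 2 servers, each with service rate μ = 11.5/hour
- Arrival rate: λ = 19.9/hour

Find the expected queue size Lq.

Traffic intensity: ρ = λ/(cμ) = 19.9/(2×11.5) = 0.8652
Since ρ = 0.8652 < 1, system is stable.
Offered load a = λ/μ = cρ = 19.9/11.5 = 1.7304
P₀ = [ Σₙ₌₀^1 aⁿ/n! + a^2/(2!(1-ρ)) ]⁻¹
Σ = a^0/0! + a^1/1! = 1.0000 + 1.7304 = 2.7304
a^2/(2!(1-ρ)) = 2.994405/(2 × 0.1347826) = 11.1083
P₀ = 1/(2.7304 + 11.1083) = 0.07226
Lq = P₀·a^2·ρ / (2!(1-ρ)²) = 0.0722611 × 2.99440 × 0.865217 / (2 × 0.0181664) = 5.1528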